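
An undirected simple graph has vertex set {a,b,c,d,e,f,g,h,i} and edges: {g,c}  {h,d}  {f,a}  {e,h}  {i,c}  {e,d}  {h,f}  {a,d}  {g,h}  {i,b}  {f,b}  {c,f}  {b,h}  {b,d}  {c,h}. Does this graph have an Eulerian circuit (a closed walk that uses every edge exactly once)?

Yes

Degrees: a:2, b:4, c:4, d:4, e:2, f:4, g:2, h:6, i:2
Every vertex has even degree and the edges form a single connected piece, so an Eulerian circuit exists.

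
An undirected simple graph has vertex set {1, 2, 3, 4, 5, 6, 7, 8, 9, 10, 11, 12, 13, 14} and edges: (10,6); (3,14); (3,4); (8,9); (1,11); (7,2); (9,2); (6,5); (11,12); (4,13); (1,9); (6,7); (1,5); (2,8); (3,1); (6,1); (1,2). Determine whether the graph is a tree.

The graph has 14 vertices and 17 edges.
Connected but with 17 > 13 edges, so it has a cycle and is not a tree.

No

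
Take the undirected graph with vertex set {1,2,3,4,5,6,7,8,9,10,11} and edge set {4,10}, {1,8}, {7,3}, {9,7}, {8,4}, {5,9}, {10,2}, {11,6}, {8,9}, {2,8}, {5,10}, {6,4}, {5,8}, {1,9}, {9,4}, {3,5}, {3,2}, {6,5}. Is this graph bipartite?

The cycle 8-9-5-8 has length 3, which is odd, so the graph is not bipartite.

No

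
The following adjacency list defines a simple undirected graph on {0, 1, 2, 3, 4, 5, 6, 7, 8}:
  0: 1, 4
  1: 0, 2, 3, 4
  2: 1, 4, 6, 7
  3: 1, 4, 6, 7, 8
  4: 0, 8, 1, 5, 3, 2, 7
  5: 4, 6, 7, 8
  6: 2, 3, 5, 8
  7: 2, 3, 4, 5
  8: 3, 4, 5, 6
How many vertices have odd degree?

2

Degrees: 0:2, 1:4, 2:4, 3:5, 4:7, 5:4, 6:4, 7:4, 8:4
Odd-degree vertices: 3, 4.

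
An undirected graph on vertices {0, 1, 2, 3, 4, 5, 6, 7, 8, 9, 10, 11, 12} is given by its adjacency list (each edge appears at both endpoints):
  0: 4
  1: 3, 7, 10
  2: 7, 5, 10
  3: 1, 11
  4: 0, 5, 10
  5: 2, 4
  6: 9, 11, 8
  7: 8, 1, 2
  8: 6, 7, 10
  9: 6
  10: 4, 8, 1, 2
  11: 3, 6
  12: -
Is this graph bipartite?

A valid 2-coloring puts {1, 2, 4, 8, 9, 11, 12} on one side and {0, 3, 5, 6, 7, 10} on the other; every edge crosses between the two sides.

Yes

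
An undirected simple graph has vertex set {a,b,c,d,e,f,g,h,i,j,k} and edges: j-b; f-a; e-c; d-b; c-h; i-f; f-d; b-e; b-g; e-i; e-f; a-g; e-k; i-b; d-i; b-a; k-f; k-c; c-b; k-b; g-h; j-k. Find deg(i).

4

Neighbors of i: b, d, e, f.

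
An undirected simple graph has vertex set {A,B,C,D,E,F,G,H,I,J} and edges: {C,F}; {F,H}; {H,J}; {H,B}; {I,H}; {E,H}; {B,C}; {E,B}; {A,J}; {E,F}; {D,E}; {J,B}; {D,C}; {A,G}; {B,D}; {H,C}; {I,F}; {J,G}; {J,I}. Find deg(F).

4

Neighbors of F: C, E, H, I.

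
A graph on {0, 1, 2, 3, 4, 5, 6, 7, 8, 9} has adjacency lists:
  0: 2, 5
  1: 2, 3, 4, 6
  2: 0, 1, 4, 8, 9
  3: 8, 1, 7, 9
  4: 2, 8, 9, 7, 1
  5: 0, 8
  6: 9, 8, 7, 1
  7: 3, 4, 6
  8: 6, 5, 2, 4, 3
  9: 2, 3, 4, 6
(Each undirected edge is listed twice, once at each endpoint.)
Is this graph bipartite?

No

The cycle 2-4-9-2 has length 3, which is odd, so the graph is not bipartite.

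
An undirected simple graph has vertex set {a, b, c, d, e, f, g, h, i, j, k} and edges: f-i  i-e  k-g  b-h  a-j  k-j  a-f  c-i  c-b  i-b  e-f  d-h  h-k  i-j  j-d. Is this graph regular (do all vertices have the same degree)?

No

Degrees: a:2, b:3, c:2, d:2, e:2, f:3, g:1, h:3, i:5, j:4, k:3
Vertex g has degree 1 while i has degree 5, so the graph is not regular.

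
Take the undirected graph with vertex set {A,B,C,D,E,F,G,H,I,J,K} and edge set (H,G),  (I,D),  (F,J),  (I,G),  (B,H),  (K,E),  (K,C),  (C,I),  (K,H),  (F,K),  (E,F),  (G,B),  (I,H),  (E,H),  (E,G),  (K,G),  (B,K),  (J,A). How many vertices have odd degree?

Degrees: A:1, B:3, C:2, D:1, E:4, F:3, G:5, H:5, I:4, J:2, K:6
Odd-degree vertices: A, B, D, F, G, H.

6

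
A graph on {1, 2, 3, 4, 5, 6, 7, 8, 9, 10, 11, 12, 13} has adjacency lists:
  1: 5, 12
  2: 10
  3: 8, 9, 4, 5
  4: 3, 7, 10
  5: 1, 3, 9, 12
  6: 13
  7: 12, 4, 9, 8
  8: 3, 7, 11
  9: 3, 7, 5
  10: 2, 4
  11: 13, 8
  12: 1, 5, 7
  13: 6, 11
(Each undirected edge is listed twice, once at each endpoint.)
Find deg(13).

Neighbors of 13: 6, 11.

2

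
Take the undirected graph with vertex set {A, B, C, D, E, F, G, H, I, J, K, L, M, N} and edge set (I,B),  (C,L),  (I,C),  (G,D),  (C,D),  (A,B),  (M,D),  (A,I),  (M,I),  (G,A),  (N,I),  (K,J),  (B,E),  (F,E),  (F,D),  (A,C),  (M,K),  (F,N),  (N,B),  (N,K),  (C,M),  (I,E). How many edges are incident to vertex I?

Neighbors of I: A, B, C, E, M, N.

6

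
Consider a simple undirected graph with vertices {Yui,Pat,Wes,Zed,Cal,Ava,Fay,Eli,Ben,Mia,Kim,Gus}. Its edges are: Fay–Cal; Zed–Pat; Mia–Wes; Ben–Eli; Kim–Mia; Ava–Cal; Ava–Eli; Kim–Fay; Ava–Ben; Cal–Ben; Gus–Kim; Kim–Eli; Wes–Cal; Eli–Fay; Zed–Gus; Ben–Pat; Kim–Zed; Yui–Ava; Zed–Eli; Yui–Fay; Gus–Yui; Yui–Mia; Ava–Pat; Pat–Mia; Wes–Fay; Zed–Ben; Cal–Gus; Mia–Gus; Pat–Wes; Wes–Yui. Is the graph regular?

Yes

Degrees: Yui:5, Pat:5, Wes:5, Zed:5, Cal:5, Ava:5, Fay:5, Eli:5, Ben:5, Mia:5, Kim:5, Gus:5
All degrees equal 5; the graph is regular.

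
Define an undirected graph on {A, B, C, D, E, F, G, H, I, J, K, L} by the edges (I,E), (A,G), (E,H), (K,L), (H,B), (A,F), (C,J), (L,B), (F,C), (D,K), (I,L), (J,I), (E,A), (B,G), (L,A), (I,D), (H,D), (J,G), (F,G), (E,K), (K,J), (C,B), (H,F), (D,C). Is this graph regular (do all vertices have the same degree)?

Degrees: A:4, B:4, C:4, D:4, E:4, F:4, G:4, H:4, I:4, J:4, K:4, L:4
All degrees equal 4; the graph is regular.

Yes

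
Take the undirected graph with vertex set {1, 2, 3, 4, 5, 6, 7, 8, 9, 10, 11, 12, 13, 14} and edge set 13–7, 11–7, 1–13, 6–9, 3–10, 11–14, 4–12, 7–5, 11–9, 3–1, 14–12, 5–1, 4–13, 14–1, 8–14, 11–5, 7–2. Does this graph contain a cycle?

The graph has 14 vertices, 17 edges, and 1 connected component.
Since 17 > 14 - 1, a cycle must exist; for instance 13-7-11-14-12-4-13.

Yes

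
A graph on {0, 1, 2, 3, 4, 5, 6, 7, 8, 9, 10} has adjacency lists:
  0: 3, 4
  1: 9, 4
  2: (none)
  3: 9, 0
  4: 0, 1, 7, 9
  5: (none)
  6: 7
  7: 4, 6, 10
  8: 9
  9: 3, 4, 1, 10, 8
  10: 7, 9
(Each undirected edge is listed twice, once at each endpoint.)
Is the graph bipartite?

No

1-4-9-1 is an odd cycle (length 3), and a bipartite graph can contain only even cycles.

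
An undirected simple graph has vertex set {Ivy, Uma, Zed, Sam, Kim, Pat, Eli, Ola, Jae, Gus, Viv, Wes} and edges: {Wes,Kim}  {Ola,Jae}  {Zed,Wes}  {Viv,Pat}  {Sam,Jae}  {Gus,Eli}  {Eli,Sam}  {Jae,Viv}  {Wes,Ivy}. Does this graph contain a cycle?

|V| = 12, |E| = 9, number of components = 3.
A forest on 12 vertices with 3 components has exactly 9 edges, which matches — so no cycle.

No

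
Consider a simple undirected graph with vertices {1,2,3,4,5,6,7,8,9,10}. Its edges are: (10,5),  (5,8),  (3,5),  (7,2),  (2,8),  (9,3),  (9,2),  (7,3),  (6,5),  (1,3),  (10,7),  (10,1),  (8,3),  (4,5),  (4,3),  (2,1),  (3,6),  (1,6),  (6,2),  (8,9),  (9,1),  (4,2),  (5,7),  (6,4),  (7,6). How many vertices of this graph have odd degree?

4

Degrees: 1:5, 2:6, 3:7, 4:4, 5:6, 6:6, 7:5, 8:4, 9:4, 10:3
Odd-degree vertices: 1, 3, 7, 10.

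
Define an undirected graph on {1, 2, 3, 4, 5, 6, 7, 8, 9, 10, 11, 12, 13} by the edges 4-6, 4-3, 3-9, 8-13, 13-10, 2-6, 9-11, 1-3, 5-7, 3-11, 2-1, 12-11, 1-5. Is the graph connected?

No

Component: {8, 10, 13}
Component: {1, 2, 3, 4, 5, 6, 7, 9, 11, 12}
No edge joins these 2 groups, so the graph is disconnected.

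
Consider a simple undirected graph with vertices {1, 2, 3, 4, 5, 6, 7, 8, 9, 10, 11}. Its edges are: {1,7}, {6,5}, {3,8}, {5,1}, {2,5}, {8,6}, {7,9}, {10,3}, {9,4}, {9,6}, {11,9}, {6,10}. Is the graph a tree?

The graph has 11 vertices and 12 edges.
Connected but with 12 > 10 edges, so it has a cycle and is not a tree.

No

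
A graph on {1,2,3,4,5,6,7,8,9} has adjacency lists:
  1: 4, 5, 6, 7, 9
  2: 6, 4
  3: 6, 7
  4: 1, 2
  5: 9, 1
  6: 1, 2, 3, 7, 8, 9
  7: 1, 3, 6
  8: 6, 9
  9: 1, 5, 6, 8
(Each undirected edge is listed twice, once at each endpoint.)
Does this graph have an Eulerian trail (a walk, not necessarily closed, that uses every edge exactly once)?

Yes

Degrees: 1:5, 2:2, 3:2, 4:2, 5:2, 6:6, 7:3, 8:2, 9:4
Odd-degree vertices: 1, 7 (2 total).
With 2 odd-degree vertices and all edges in one connected piece, an Eulerian trail exists (from 1 to 7).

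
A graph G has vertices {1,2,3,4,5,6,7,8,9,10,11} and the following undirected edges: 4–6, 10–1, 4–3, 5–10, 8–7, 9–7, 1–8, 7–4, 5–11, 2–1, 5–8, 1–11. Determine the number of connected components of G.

Component: {1, 2, 3, 4, 5, 6, 7, 8, 9, 10, 11}

1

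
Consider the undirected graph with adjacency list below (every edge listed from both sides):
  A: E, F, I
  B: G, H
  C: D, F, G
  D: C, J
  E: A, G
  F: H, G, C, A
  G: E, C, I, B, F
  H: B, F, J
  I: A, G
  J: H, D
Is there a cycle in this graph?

Yes

The graph has 10 vertices, 14 edges, and 1 connected component.
Since 14 > 10 - 1, a cycle must exist; for instance F-H-J-D-C-F.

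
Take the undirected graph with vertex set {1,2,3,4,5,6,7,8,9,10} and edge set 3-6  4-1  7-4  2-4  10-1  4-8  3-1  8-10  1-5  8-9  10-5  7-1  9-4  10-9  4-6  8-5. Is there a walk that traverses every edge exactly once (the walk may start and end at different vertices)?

No

Degrees: 1:5, 2:1, 3:2, 4:6, 5:3, 6:2, 7:2, 8:4, 9:3, 10:4
Odd-degree vertices: 1, 2, 5, 9 (4 total).
An Eulerian trail requires 0 or 2 odd-degree vertices; here there are 4.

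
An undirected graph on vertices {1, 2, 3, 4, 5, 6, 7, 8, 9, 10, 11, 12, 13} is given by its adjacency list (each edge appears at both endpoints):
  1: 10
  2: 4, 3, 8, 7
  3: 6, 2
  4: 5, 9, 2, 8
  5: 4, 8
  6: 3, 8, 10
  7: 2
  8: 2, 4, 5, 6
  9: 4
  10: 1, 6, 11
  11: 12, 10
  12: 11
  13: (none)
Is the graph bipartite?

No

2-4-8-2 is an odd cycle (length 3), and a bipartite graph can contain only even cycles.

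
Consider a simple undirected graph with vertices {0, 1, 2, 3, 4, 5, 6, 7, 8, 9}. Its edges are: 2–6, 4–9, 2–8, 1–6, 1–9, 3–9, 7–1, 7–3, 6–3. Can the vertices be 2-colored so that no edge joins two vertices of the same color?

Partition the vertices as {0, 5, 6, 7, 8, 9} vs {1, 2, 3, 4}. Each listed edge has one endpoint in each part, so the graph is bipartite.

Yes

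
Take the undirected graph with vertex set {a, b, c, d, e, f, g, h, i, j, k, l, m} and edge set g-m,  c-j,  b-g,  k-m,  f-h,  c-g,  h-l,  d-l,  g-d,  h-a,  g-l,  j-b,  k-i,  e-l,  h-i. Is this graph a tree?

No

|V| = 13, |E| = 15.
Connected but with 15 > 12 edges, so it has a cycle and is not a tree.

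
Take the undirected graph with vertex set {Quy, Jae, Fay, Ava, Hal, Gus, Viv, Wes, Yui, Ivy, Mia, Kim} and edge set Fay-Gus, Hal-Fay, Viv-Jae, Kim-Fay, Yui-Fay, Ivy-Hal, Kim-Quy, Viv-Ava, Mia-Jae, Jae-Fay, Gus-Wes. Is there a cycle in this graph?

The graph has 12 vertices, 11 edges, and 1 connected component.
A forest on 12 vertices with 1 component has exactly 11 edges, which matches — so no cycle.

No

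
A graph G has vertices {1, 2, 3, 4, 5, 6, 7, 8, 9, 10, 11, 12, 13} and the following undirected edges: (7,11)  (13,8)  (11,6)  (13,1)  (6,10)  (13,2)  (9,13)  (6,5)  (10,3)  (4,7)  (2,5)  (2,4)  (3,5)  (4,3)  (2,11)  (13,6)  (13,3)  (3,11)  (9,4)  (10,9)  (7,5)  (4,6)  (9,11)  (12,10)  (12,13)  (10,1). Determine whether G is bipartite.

Partition the vertices as {4, 5, 10, 11, 13} vs {1, 2, 3, 6, 7, 8, 9, 12}. Each listed edge has one endpoint in each part, so the graph is bipartite.

Yes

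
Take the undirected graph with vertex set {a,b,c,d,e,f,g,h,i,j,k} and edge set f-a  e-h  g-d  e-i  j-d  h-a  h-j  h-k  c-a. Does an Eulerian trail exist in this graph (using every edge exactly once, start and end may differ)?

Degrees: a:3, b:0, c:1, d:2, e:2, f:1, g:1, h:4, i:1, j:2, k:1
Odd-degree vertices: a, c, f, g, i, k (6 total).
An Eulerian trail requires 0 or 2 odd-degree vertices; here there are 6.

No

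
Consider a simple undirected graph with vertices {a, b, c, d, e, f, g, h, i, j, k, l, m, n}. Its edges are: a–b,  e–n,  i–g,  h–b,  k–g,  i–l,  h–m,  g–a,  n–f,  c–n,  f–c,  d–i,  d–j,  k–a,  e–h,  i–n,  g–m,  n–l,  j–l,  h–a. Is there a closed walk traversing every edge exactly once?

Degrees: a:4, b:2, c:2, d:2, e:2, f:2, g:4, h:4, i:4, j:2, k:2, l:3, m:2, n:5
l, n have odd degree; an Eulerian circuit needs every degree to be even, so none exists.

No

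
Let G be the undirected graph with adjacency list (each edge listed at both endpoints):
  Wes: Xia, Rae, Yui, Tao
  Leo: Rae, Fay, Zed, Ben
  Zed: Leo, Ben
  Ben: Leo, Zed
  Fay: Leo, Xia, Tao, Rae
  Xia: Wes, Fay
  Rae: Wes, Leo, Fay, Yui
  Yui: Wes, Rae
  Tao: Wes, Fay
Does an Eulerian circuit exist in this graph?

Yes

Degrees: Wes:4, Leo:4, Zed:2, Ben:2, Fay:4, Xia:2, Rae:4, Yui:2, Tao:2
All degrees are even and the non-isolated vertices are connected — an Eulerian circuit exists.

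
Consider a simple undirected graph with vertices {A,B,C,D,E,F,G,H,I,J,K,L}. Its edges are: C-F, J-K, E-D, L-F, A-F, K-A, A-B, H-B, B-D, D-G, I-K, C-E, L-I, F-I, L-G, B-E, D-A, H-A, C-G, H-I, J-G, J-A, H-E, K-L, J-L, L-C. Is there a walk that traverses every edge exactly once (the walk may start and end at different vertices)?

Degrees: A:6, B:4, C:4, D:4, E:4, F:4, G:4, H:4, I:4, J:4, K:4, L:6
Odd-degree vertices: none (0 total).
With 0 odd-degree vertices and all edges in one connected piece, an Eulerian trail exists.

Yes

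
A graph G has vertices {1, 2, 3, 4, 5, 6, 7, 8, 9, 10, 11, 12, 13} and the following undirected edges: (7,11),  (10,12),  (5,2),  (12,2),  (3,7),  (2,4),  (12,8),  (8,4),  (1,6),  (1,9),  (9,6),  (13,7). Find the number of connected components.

3

Component: {1, 6, 9}
Component: {3, 7, 11, 13}
Component: {2, 4, 5, 8, 10, 12}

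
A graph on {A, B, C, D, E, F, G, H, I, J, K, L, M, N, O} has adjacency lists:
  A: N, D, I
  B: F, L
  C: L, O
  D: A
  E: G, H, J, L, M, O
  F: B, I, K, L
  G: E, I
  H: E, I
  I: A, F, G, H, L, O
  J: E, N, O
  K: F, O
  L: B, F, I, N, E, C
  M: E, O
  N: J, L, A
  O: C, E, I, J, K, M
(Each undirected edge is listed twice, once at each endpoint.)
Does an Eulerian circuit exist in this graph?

Degrees: A:3, B:2, C:2, D:1, E:6, F:4, G:2, H:2, I:6, J:3, K:2, L:6, M:2, N:3, O:6
Vertices with odd degree: A, D, J, N. An Eulerian circuit requires all degrees even.

No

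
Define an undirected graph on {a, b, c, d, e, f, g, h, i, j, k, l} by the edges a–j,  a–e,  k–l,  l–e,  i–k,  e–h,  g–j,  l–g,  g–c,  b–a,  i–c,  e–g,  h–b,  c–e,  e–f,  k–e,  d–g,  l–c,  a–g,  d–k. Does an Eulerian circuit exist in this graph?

No

Degrees: a:4, b:2, c:4, d:2, e:7, f:1, g:6, h:2, i:2, j:2, k:4, l:4
e, f have odd degree; an Eulerian circuit needs every degree to be even, so none exists.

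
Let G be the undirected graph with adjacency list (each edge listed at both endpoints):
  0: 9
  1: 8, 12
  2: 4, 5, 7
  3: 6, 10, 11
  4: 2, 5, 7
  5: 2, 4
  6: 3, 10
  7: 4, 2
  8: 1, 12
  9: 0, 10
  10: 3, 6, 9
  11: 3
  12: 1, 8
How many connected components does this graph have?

Component: {1, 8, 12}
Component: {2, 4, 5, 7}
Component: {0, 3, 6, 9, 10, 11}

3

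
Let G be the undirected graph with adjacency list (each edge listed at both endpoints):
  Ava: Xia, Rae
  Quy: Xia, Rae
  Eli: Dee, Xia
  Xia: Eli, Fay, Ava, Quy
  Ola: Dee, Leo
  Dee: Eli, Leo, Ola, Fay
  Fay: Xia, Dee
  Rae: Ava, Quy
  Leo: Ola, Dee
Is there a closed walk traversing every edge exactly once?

Degrees: Ava:2, Quy:2, Eli:2, Xia:4, Ola:2, Dee:4, Fay:2, Rae:2, Leo:2
Every vertex has even degree and the edges form a single connected piece, so an Eulerian circuit exists.

Yes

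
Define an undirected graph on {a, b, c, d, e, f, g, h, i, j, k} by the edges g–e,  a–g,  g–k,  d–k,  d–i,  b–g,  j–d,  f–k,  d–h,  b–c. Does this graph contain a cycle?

No

The graph has 11 vertices, 10 edges, and 1 connected component.
Since 10 = 11 - 1, the graph is a forest and contains no cycle.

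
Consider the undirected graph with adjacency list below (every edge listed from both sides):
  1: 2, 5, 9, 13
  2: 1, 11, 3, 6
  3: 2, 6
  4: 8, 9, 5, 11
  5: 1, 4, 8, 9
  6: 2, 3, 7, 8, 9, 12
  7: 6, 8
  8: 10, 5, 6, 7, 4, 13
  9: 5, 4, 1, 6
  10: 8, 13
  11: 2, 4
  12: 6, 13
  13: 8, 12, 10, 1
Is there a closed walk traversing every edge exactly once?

Degrees: 1:4, 2:4, 3:2, 4:4, 5:4, 6:6, 7:2, 8:6, 9:4, 10:2, 11:2, 12:2, 13:4
All degrees are even and the non-isolated vertices are connected — an Eulerian circuit exists.

Yes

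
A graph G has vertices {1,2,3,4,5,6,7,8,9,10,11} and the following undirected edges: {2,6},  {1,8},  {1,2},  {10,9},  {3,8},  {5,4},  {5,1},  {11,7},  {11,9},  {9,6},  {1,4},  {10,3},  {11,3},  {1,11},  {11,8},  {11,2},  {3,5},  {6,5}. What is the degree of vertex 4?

Neighbors of 4: 1, 5.

2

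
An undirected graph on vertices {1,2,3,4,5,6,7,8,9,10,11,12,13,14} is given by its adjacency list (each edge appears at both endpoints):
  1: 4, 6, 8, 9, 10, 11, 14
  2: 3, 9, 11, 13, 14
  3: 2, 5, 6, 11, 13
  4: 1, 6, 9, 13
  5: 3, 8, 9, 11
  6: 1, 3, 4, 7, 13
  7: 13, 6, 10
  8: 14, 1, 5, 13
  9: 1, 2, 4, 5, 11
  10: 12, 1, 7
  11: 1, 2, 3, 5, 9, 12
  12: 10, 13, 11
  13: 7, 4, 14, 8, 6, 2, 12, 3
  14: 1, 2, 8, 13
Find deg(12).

Neighbors of 12: 10, 11, 13.

3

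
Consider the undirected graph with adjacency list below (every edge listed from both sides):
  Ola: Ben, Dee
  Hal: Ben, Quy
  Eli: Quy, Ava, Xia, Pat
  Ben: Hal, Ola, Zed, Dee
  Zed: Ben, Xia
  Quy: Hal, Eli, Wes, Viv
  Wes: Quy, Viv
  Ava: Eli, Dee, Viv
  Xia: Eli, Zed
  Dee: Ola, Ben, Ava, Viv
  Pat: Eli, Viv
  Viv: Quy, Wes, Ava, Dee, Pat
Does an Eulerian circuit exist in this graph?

Degrees: Ola:2, Hal:2, Eli:4, Ben:4, Zed:2, Quy:4, Wes:2, Ava:3, Xia:2, Dee:4, Pat:2, Viv:5
Vertices with odd degree: Ava, Viv. An Eulerian circuit requires all degrees even.

No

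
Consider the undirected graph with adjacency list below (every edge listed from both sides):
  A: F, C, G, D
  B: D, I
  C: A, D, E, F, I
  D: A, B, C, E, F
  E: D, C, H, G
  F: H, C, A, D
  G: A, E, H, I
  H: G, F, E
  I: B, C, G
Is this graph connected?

Yes

A breadth-first search from A visits A, G, C, F, D, I, H, E, B — all 9 vertices — so the graph is connected.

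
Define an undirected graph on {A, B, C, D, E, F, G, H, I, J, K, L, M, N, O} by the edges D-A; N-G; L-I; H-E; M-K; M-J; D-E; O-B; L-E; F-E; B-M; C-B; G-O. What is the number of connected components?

2

Component: {A, D, E, F, H, I, L}
Component: {B, C, G, J, K, M, N, O}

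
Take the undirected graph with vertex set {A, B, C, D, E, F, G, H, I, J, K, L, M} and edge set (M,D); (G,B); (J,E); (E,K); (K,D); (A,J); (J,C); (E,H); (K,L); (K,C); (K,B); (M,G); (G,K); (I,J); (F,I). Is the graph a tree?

No

|V| = 13, |E| = 15.
A tree on 13 vertices has exactly 12 edges; this graph has 15, so it contains a cycle and is not a tree.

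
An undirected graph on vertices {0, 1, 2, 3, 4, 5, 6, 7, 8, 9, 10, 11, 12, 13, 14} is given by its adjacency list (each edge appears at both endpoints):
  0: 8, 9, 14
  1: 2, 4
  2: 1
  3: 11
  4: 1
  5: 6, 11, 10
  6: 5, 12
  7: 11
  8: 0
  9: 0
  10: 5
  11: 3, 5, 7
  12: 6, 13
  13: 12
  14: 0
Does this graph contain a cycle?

|V| = 15, |E| = 12, number of components = 3.
A forest on 15 vertices with 3 components has exactly 12 edges, which matches — so no cycle.

No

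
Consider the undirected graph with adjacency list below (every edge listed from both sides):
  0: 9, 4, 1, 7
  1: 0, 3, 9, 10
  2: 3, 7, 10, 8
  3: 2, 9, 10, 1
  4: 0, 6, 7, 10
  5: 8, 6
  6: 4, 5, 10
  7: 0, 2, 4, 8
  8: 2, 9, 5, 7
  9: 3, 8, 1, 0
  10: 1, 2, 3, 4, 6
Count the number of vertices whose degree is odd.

Degrees: 0:4, 1:4, 2:4, 3:4, 4:4, 5:2, 6:3, 7:4, 8:4, 9:4, 10:5
Odd-degree vertices: 6, 10.

2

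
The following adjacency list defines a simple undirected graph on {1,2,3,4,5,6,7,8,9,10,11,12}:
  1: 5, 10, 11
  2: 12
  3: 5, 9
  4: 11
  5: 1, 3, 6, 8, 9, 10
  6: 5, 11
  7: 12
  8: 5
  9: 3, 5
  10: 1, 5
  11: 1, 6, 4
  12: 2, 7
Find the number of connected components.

Component: {2, 7, 12}
Component: {1, 3, 4, 5, 6, 8, 9, 10, 11}

2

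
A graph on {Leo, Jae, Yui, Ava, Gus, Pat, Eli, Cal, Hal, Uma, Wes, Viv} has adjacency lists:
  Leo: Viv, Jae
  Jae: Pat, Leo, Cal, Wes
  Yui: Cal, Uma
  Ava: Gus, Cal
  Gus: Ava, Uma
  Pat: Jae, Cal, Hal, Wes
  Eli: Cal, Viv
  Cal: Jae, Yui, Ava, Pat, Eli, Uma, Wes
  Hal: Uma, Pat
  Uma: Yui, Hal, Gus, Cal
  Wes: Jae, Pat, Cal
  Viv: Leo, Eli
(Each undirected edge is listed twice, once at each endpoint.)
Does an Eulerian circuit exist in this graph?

No

Degrees: Leo:2, Jae:4, Yui:2, Ava:2, Gus:2, Pat:4, Eli:2, Cal:7, Hal:2, Uma:4, Wes:3, Viv:2
Cal, Wes have odd degree; an Eulerian circuit needs every degree to be even, so none exists.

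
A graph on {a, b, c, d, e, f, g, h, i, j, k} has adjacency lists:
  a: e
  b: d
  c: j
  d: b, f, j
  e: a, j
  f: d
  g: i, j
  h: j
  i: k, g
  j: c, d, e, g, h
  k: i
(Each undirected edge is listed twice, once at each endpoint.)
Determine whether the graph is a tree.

The graph has 11 vertices and 10 edges.
Connected and |E| = |V| - 1, which characterizes a tree.

Yes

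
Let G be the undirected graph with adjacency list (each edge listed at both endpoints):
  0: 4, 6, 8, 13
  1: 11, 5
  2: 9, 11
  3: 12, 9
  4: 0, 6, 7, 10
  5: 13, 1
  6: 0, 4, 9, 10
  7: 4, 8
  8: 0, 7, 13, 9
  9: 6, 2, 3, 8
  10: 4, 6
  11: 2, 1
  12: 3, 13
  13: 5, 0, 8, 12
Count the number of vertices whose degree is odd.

Degrees: 0:4, 1:2, 2:2, 3:2, 4:4, 5:2, 6:4, 7:2, 8:4, 9:4, 10:2, 11:2, 12:2, 13:4
Odd-degree vertices: none.

0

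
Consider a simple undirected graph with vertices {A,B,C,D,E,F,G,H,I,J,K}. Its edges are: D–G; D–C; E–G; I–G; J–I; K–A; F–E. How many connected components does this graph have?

4

Component: {B}
Component: {H}
Component: {A, K}
Component: {C, D, E, F, G, I, J}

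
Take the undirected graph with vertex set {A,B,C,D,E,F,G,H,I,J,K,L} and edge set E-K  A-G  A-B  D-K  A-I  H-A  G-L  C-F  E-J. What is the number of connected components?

Component: {C, F}
Component: {D, E, J, K}
Component: {A, B, G, H, I, L}

3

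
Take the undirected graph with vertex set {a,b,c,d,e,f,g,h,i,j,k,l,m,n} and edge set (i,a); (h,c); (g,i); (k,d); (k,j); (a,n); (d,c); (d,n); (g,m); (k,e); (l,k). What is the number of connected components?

Component: {b}
Component: {f}
Component: {a, c, d, e, g, h, i, j, k, l, m, n}

3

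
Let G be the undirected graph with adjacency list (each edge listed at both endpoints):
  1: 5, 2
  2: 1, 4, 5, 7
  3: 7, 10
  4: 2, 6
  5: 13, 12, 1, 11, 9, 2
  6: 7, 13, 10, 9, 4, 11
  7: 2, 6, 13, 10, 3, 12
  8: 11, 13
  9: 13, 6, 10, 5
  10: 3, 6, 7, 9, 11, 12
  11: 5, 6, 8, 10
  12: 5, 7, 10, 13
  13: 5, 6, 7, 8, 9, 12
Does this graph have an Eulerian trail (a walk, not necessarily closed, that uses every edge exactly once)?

Degrees: 1:2, 2:4, 3:2, 4:2, 5:6, 6:6, 7:6, 8:2, 9:4, 10:6, 11:4, 12:4, 13:6
Odd-degree vertices: none (0 total).
The non-isolated vertices are connected and exactly 0 have odd degree, so an Eulerian trail exists.

Yes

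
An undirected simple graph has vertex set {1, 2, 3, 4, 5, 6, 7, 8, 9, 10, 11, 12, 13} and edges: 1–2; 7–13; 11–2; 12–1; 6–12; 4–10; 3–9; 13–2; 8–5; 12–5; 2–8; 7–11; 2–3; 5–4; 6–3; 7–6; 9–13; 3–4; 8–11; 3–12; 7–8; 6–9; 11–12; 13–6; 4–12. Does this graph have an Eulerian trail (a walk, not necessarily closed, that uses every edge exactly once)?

No

Degrees: 1:2, 2:5, 3:5, 4:4, 5:3, 6:5, 7:4, 8:4, 9:3, 10:1, 11:4, 12:6, 13:4
Odd-degree vertices: 2, 3, 5, 6, 9, 10 (6 total).
An Eulerian trail requires 0 or 2 odd-degree vertices; here there are 6.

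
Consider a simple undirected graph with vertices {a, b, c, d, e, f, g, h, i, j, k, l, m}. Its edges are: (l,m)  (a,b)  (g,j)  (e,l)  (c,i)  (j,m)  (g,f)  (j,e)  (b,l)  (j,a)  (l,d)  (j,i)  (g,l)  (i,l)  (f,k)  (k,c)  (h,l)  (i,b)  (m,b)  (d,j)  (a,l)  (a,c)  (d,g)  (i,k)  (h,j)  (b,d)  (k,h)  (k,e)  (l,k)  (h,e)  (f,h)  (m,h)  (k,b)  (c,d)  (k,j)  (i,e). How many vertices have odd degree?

Degrees: a:4, b:6, c:4, d:5, e:5, f:3, g:4, h:6, i:6, j:8, k:8, l:9, m:4
Odd-degree vertices: d, e, f, l.

4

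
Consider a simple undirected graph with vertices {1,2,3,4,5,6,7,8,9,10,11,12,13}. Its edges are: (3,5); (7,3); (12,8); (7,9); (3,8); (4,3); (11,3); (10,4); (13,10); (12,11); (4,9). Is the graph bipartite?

A valid 2-coloring puts {1, 2, 4, 5, 6, 7, 8, 11, 13} on one side and {3, 9, 10, 12} on the other; every edge crosses between the two sides.

Yes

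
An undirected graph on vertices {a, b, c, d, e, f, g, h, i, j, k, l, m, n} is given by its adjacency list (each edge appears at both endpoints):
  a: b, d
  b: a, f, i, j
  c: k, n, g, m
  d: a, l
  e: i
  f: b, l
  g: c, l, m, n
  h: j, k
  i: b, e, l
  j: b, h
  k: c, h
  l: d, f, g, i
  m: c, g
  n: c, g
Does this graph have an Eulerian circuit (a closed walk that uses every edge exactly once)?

No

Degrees: a:2, b:4, c:4, d:2, e:1, f:2, g:4, h:2, i:3, j:2, k:2, l:4, m:2, n:2
Vertices with odd degree: e, i. An Eulerian circuit requires all degrees even.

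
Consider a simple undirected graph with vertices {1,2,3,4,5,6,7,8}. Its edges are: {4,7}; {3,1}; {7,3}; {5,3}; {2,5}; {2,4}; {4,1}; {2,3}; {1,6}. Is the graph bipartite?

2-5-3-2 is an odd cycle (length 3), and a bipartite graph can contain only even cycles.

No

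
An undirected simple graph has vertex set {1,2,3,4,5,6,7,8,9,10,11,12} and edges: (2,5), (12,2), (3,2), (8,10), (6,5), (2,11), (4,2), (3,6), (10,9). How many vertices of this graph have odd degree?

Degrees: 1:0, 2:5, 3:2, 4:1, 5:2, 6:2, 7:0, 8:1, 9:1, 10:2, 11:1, 12:1
Odd-degree vertices: 2, 4, 8, 9, 11, 12.

6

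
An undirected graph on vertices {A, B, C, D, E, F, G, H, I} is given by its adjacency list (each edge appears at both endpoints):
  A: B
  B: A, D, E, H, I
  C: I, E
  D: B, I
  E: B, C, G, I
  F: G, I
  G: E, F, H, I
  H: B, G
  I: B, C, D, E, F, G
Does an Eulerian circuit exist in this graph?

No

Degrees: A:1, B:5, C:2, D:2, E:4, F:2, G:4, H:2, I:6
Vertices with odd degree: A, B. An Eulerian circuit requires all degrees even.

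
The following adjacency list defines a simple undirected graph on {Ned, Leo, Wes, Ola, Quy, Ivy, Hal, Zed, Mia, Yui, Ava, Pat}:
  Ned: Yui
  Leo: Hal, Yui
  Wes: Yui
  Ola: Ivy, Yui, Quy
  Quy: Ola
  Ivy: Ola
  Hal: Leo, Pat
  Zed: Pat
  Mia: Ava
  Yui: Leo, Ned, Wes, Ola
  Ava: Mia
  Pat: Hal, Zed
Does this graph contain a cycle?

|V| = 12, |E| = 10, number of components = 2.
A forest on 12 vertices with 2 components has exactly 10 edges, which matches — so no cycle.

No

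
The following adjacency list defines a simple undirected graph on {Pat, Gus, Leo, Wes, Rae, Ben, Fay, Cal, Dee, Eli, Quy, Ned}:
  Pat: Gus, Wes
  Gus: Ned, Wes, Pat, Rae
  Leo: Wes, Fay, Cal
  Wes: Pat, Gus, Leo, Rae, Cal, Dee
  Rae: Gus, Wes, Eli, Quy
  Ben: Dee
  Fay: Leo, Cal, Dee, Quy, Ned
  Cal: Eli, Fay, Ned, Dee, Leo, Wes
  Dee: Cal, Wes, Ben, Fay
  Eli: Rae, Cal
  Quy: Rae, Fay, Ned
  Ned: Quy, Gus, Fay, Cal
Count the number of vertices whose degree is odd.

4

Degrees: Pat:2, Gus:4, Leo:3, Wes:6, Rae:4, Ben:1, Fay:5, Cal:6, Dee:4, Eli:2, Quy:3, Ned:4
Odd-degree vertices: Leo, Ben, Fay, Quy.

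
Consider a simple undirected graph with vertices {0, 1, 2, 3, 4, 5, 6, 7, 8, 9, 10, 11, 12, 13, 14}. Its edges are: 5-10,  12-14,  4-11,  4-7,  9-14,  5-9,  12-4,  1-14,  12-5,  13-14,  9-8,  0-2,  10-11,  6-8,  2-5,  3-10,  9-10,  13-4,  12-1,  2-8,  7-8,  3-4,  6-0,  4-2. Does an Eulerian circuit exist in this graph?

Yes

Degrees: 0:2, 1:2, 2:4, 3:2, 4:6, 5:4, 6:2, 7:2, 8:4, 9:4, 10:4, 11:2, 12:4, 13:2, 14:4
Every vertex has even degree and the edges form a single connected piece, so an Eulerian circuit exists.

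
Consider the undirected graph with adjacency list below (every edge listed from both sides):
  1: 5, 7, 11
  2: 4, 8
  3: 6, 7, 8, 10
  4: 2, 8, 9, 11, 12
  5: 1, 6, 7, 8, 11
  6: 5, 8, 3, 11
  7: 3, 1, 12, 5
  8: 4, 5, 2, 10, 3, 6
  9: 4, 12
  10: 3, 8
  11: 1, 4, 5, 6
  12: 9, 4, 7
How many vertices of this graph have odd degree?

4

Degrees: 1:3, 2:2, 3:4, 4:5, 5:5, 6:4, 7:4, 8:6, 9:2, 10:2, 11:4, 12:3
Odd-degree vertices: 1, 4, 5, 12.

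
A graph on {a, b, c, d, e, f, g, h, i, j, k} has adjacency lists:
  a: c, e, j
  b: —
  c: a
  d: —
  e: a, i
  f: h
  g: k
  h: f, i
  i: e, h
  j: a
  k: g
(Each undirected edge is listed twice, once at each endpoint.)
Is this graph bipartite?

Yes

A valid 2-coloring puts {b, c, d, e, h, j, k} on one side and {a, f, g, i} on the other; every edge crosses between the two sides.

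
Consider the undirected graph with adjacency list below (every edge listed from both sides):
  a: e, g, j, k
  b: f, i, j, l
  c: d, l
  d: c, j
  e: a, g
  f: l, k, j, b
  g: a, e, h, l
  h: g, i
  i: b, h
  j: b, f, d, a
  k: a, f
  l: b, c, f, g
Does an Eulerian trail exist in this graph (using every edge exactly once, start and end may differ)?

Degrees: a:4, b:4, c:2, d:2, e:2, f:4, g:4, h:2, i:2, j:4, k:2, l:4
Odd-degree vertices: none (0 total).
With 0 odd-degree vertices and all edges in one connected piece, an Eulerian trail exists.

Yes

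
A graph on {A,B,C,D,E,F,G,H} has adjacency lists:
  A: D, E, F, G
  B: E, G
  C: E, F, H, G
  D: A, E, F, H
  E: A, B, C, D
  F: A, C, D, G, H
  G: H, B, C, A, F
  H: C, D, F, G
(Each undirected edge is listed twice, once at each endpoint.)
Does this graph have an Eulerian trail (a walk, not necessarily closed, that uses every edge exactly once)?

Yes

Degrees: A:4, B:2, C:4, D:4, E:4, F:5, G:5, H:4
Odd-degree vertices: F, G (2 total).
With 2 odd-degree vertices and all edges in one connected piece, an Eulerian trail exists (from F to G).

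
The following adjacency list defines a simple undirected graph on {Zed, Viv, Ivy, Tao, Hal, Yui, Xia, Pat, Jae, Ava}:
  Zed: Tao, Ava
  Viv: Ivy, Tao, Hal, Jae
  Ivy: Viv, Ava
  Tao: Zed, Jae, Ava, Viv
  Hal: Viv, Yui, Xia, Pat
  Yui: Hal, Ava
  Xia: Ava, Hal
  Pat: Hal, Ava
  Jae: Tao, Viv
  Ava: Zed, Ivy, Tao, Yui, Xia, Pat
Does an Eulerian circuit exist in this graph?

Degrees: Zed:2, Viv:4, Ivy:2, Tao:4, Hal:4, Yui:2, Xia:2, Pat:2, Jae:2, Ava:6
All degrees are even and the non-isolated vertices are connected — an Eulerian circuit exists.

Yes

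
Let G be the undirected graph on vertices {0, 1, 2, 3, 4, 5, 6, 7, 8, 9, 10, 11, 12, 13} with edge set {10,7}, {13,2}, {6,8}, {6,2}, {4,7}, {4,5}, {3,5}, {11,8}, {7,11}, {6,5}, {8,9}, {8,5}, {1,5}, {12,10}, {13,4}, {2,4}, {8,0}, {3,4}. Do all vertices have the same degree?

No

Degrees: 0:1, 1:1, 2:3, 3:2, 4:5, 5:5, 6:3, 7:3, 8:5, 9:1, 10:2, 11:2, 12:1, 13:2
Degrees are not all equal (e.g. deg(0)=1 but deg(4)=5); not regular.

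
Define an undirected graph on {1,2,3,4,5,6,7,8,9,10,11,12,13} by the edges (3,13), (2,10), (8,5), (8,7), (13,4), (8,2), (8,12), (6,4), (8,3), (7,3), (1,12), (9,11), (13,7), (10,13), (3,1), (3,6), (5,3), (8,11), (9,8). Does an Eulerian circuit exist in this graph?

Degrees: 1:2, 2:2, 3:6, 4:2, 5:2, 6:2, 7:3, 8:7, 9:2, 10:2, 11:2, 12:2, 13:4
7, 8 have odd degree; an Eulerian circuit needs every degree to be even, so none exists.

No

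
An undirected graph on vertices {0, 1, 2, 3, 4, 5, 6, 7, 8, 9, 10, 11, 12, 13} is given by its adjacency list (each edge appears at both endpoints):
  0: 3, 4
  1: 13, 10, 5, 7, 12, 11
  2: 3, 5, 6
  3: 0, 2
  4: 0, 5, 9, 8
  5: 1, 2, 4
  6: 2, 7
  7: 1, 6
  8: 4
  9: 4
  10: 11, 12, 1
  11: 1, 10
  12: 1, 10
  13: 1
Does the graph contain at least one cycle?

|V| = 14, |E| = 17, number of components = 1.
One cycle is 2-5-1-7-6-2.

Yes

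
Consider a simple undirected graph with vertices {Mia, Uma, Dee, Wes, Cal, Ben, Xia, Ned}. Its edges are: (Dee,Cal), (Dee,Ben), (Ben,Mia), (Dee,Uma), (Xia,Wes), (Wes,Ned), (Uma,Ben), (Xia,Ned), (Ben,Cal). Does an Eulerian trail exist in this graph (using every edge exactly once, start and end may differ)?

Degrees: Mia:1, Uma:2, Dee:3, Wes:2, Cal:2, Ben:4, Xia:2, Ned:2
Odd-degree vertices: Mia, Dee (2 total).
The edges lie in more than one component, so no single trail can cover them all.

No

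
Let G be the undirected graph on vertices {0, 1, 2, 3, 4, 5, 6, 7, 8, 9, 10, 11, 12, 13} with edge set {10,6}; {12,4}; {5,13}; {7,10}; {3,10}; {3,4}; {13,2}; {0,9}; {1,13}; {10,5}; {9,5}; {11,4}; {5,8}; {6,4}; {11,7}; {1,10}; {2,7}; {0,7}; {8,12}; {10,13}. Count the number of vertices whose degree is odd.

Degrees: 0:2, 1:2, 2:2, 3:2, 4:4, 5:4, 6:2, 7:4, 8:2, 9:2, 10:6, 11:2, 12:2, 13:4
Odd-degree vertices: none.

0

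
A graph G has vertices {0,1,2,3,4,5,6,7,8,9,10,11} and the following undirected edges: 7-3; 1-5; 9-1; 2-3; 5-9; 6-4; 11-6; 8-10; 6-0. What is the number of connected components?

4

Component: {8, 10}
Component: {1, 5, 9}
Component: {2, 3, 7}
Component: {0, 4, 6, 11}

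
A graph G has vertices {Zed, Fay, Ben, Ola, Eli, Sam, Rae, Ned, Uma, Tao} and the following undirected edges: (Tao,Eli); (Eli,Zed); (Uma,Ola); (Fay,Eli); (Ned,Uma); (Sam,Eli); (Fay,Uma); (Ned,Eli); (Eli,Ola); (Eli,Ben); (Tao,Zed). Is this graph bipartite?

No

The cycle Eli-Zed-Tao-Eli has length 3, which is odd, so the graph is not bipartite.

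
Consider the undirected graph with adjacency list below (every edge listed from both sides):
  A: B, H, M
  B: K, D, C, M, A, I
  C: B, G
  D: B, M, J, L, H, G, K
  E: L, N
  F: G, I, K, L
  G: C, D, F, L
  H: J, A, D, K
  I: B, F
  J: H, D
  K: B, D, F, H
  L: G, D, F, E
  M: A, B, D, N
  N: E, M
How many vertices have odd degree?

Degrees: A:3, B:6, C:2, D:7, E:2, F:4, G:4, H:4, I:2, J:2, K:4, L:4, M:4, N:2
Odd-degree vertices: A, D.

2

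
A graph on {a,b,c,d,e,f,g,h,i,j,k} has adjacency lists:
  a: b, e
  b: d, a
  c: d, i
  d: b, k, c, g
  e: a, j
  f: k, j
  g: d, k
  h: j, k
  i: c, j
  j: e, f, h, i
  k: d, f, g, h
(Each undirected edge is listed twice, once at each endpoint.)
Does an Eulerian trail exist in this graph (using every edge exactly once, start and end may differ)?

Degrees: a:2, b:2, c:2, d:4, e:2, f:2, g:2, h:2, i:2, j:4, k:4
Odd-degree vertices: none (0 total).
The non-isolated vertices are connected and exactly 0 have odd degree, so an Eulerian trail exists.

Yes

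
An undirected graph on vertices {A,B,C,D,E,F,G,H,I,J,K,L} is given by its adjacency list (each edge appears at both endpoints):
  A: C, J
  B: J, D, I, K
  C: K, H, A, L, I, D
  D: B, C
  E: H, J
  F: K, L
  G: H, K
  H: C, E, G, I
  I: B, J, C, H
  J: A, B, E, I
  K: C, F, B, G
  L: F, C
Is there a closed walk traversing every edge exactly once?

Yes

Degrees: A:2, B:4, C:6, D:2, E:2, F:2, G:2, H:4, I:4, J:4, K:4, L:2
All degrees are even and the non-isolated vertices are connected — an Eulerian circuit exists.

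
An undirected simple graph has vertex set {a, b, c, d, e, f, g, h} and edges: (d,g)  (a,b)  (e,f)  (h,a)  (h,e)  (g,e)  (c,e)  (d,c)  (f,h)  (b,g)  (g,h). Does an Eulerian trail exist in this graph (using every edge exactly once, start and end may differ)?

Degrees: a:2, b:2, c:2, d:2, e:4, f:2, g:4, h:4
Odd-degree vertices: none (0 total).
With 0 odd-degree vertices and all edges in one connected piece, an Eulerian trail exists.

Yes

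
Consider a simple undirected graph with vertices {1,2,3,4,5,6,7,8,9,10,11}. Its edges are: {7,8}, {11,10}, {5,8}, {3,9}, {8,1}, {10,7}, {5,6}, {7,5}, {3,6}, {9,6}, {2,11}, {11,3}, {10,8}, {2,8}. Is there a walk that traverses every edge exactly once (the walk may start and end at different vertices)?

No

Degrees: 1:1, 2:2, 3:3, 4:0, 5:3, 6:3, 7:3, 8:5, 9:2, 10:3, 11:3
Odd-degree vertices: 1, 3, 5, 6, 7, 8, 10, 11 (8 total).
With 8 odd-degree vertices (more than two), no single trail can use every edge.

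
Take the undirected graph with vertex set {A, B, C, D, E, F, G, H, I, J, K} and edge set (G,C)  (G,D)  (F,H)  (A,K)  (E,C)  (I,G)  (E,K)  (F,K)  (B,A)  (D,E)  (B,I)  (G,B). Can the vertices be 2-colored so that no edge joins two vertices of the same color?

No

The cycle G-I-B-G has length 3, which is odd, so the graph is not bipartite.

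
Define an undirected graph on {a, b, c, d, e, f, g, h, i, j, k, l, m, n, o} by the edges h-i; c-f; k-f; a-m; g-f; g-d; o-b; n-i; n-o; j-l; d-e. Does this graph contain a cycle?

No

|V| = 15, |E| = 11, number of components = 4.
A forest on 15 vertices with 4 components has exactly 11 edges, which matches — so no cycle.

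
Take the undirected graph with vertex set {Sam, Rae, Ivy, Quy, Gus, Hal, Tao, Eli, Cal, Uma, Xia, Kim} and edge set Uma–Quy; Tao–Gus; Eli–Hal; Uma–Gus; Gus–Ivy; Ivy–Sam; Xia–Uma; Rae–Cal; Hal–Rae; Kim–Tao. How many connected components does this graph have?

Component: {Rae, Hal, Eli, Cal}
Component: {Sam, Ivy, Quy, Gus, Tao, Uma, Xia, Kim}

2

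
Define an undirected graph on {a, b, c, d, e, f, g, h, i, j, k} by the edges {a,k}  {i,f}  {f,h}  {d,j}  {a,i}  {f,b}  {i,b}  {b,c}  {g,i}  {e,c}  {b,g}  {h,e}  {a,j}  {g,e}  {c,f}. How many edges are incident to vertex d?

Neighbors of d: j.

1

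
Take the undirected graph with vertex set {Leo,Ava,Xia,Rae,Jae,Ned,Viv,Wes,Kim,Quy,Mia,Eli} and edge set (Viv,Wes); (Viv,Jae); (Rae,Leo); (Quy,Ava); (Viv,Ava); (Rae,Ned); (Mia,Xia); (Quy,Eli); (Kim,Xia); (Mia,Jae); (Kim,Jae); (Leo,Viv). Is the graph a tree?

The graph has 12 vertices and 12 edges.
Connected but with 12 > 11 edges, so it has a cycle and is not a tree.

No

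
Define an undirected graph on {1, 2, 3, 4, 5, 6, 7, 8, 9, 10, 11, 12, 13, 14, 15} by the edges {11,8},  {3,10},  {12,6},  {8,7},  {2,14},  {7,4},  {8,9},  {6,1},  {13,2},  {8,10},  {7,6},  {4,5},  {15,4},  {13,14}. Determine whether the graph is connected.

No

Component: {2, 13, 14}
Component: {1, 3, 4, 5, 6, 7, 8, 9, 10, 11, 12, 15}
No edge joins these 2 groups, so the graph is disconnected.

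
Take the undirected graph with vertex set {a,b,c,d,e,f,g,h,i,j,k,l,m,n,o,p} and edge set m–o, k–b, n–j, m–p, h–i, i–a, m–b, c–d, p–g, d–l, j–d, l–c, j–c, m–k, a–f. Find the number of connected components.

4

Component: {e}
Component: {a, f, h, i}
Component: {c, d, j, l, n}
Component: {b, g, k, m, o, p}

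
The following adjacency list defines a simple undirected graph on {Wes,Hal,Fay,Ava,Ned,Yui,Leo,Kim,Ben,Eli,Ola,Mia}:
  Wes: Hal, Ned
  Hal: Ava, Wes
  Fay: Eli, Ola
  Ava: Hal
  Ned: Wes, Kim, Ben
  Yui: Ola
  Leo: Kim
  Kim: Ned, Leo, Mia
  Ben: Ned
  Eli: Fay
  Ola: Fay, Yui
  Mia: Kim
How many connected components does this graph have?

Component: {Fay, Yui, Eli, Ola}
Component: {Wes, Hal, Ava, Ned, Leo, Kim, Ben, Mia}

2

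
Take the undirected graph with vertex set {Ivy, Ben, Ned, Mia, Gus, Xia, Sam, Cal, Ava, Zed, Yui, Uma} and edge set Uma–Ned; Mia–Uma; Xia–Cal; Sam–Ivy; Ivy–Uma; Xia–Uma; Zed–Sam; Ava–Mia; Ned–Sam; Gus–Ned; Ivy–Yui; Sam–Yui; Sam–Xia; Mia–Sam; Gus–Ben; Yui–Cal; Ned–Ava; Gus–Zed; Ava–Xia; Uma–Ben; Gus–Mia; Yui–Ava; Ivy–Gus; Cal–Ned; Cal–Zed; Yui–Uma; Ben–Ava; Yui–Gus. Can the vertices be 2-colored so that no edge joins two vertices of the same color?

No

The cycle Yui-Ivy-Uma-Yui has length 3, which is odd, so the graph is not bipartite.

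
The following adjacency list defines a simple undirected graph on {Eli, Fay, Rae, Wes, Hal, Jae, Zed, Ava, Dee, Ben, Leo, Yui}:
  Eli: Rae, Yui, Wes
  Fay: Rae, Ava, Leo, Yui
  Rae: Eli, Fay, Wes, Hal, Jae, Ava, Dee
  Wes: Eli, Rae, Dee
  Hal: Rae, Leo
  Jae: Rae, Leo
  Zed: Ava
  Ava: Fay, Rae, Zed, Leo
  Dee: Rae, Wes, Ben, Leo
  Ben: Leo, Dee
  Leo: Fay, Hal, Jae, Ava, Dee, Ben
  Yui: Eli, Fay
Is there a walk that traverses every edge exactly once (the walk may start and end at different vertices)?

Degrees: Eli:3, Fay:4, Rae:7, Wes:3, Hal:2, Jae:2, Zed:1, Ava:4, Dee:4, Ben:2, Leo:6, Yui:2
Odd-degree vertices: Eli, Rae, Wes, Zed (4 total).
With 4 odd-degree vertices (more than two), no single trail can use every edge.

No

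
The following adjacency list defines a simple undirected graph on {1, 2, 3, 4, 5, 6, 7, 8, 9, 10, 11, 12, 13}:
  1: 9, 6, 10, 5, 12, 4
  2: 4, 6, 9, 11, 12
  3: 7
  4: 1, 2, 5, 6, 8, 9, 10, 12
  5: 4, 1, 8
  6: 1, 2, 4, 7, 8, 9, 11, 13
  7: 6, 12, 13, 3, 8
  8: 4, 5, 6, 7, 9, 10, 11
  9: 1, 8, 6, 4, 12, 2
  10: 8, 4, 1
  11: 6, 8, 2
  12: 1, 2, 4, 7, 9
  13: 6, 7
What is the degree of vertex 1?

Neighbors of 1: 4, 5, 6, 9, 10, 12.

6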